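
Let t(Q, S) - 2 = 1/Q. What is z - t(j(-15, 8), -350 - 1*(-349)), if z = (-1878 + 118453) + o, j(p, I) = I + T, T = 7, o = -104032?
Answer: 188114/15 ≈ 12541.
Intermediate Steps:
j(p, I) = 7 + I (j(p, I) = I + 7 = 7 + I)
t(Q, S) = 2 + 1/Q
z = 12543 (z = (-1878 + 118453) - 104032 = 116575 - 104032 = 12543)
z - t(j(-15, 8), -350 - 1*(-349)) = 12543 - (2 + 1/(7 + 8)) = 12543 - (2 + 1/15) = 12543 - 1*31/15 = 12543 - 31/15 = 188114/15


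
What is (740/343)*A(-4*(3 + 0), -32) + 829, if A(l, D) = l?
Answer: 275467/343 ≈ 803.11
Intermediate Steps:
(740/343)*A(-4*(3 + 0), -32) + 829 = (740/343)*(-4*(3 + 0)) + 829 = (740*(1/343))*(-4*3) + 829 = (740/343)*(-12) + 829 = -8880/343 + 829 = 275467/343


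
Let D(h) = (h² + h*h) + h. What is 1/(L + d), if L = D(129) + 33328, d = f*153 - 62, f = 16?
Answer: 1/69125 ≈ 1.4467e-5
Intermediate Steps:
D(h) = h + 2*h² (D(h) = (h² + h²) + h = 2*h² + h = h + 2*h²)
d = 2386 (d = 16*153 - 62 = 2448 - 62 = 2386)
L = 66739 (L = 129*(1 + 2*129) + 33328 = 129*(1 + 258) + 33328 = 129*259 + 33328 = 33411 + 33328 = 66739)
1/(L + d) = 1/(66739 + 2386) = 1/69125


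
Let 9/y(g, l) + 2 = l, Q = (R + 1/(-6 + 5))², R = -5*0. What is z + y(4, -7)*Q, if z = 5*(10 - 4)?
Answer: 29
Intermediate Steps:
R = 0
Q = 1 (Q = (0 + 1/(-6 + 5))² = (0 + 1/(-1))² = (0 - 1)² = (-1)² = 1)
z = 30 (z = 5*6 = 30)
y(g, l) = 9/(-2 + l)
z + y(4, -7)*Q = 30 + (9/(-2 - 7))*1 = 30 + (9/(-9))*1 = 30 + (9*(-⅑))*1 = 30 - 1*1 = 30 - 1 = 29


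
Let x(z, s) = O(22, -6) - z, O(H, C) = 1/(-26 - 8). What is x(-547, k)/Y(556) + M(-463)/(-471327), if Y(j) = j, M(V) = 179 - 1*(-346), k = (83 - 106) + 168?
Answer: 2918447873/2969988536 ≈ 0.98265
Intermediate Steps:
k = 145 (k = -23 + 168 = 145)
M(V) = 525 (M(V) = 179 + 346 = 525)
O(H, C) = -1/34 (O(H, C) = 1/(-34) = -1/34)
x(z, s) = -1/34 - z
x(-547, k)/Y(556) + M(-463)/(-471327) = (-1/34 - 1*(-547))/556 + 525/(-471327) = (-1/34 + 547)*(1/556) + 525*(-1/471327) = (18597/34)*(1/556) - 175/157109 = 18597/18904 - 175/157109 = 2918447873/2969988536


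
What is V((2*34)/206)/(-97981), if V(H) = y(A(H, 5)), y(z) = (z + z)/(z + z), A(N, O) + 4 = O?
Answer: -1/97981 ≈ -1.0206e-5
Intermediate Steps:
A(N, O) = -4 + O
y(z) = 1 (y(z) = (2*z)/((2*z)) = (2*z)*(1/(2*z)) = 1)
V(H) = 1
V((2*34)/206)/(-97981) = 1/(-97981) = 1*(-1/97981) = -1/97981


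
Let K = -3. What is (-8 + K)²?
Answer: 121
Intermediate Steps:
(-8 + K)² = (-8 - 3)² = (-11)² = 121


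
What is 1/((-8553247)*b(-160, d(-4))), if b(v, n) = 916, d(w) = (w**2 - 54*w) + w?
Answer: -1/7834774252 ≈ -1.2764e-10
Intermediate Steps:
d(w) = w**2 - 53*w
1/((-8553247)*b(-160, d(-4))) = 1/(-8553247*916) = -1/8553247*1/916 = -1/7834774252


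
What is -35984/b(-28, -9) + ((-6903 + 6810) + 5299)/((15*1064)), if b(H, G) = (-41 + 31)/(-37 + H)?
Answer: -98236183/420 ≈ -2.3390e+5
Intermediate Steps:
b(H, G) = -10/(-37 + H)
-35984/b(-28, -9) + ((-6903 + 6810) + 5299)/((15*1064)) = -35984/((-10/(-37 - 28))) + ((-6903 + 6810) + 5299)/((15*1064)) = -35984/((-10/(-65))) + (-93 + 5299)/15960 = -35984/((-10*(-1/65))) + 5206*(1/15960) = -35984/2/13 + 137/420 = -35984*13/2 + 137/420 = -233896 + 137/420 = -98236183/420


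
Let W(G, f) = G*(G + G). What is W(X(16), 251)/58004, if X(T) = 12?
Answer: 72/14501 ≈ 0.0049652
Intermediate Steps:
W(G, f) = 2*G**2 (W(G, f) = G*(2*G) = 2*G**2)
W(X(16), 251)/58004 = (2*12**2)/58004 = (2*144)*(1/58004) = 288*(1/58004) = 72/14501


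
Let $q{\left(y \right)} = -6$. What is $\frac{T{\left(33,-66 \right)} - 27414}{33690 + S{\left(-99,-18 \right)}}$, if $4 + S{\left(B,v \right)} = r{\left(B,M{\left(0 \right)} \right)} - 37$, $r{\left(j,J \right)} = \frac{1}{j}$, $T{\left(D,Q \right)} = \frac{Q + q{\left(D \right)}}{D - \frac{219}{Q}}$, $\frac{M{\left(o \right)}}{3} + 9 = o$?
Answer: $- \frac{216863163}{266166875} \approx -0.81476$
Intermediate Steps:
$M{\left(o \right)} = -27 + 3 o$
$T{\left(D,Q \right)} = \frac{-6 + Q}{D - \frac{219}{Q}}$ ($T{\left(D,Q \right)} = \frac{Q - 6}{D - \frac{219}{Q}} = \frac{-6 + Q}{D - \frac{219}{Q}}$)
$S{\left(B,v \right)} = -41 + \frac{1}{B}$ ($S{\left(B,v \right)} = -4 + \left(\frac{1}{B} - 37\right) = -4 - \left(37 - \frac{1}{B}\right) = -41 + \frac{1}{B}$)
$\frac{T{\left(33,-66 \right)} - 27414}{33690 + S{\left(-99,-18 \right)}} = \frac{- \frac{66 \left(-6 - 66\right)}{-219 + 33 \left(-66\right)} - 27414}{33690 - \left(41 - \frac{1}{-99}\right)} = \frac{\left(-66\right) \frac{1}{-219 - 2178} \left(-72\right) - 27414}{33690 - \frac{4060}{99}} = \frac{\left(-66\right) \frac{1}{-2397} \left(-72\right) - 27414}{33690 - \frac{4060}{99}} = \frac{\left(-66\right) \left(- \frac{1}{2397}\right) \left(-72\right) - 27414}{\frac{3331250}{99}} = \left(- \frac{1584}{799} - 27414\right) \frac{99}{3331250} = \left(- \frac{21905370}{799}\right) \frac{99}{3331250} = - \frac{216863163}{266166875}$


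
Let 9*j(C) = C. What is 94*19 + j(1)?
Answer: 16075/9 ≈ 1786.1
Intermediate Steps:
j(C) = C/9
94*19 + j(1) = 94*19 + (1/9)*1 = 1786 + 1/9 = 16075/9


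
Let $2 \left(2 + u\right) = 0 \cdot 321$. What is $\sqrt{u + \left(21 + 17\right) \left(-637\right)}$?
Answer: $4 i \sqrt{1513} \approx 155.59 i$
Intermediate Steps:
$u = -2$ ($u = -2 + \frac{0 \cdot 321}{2} = -2 + \frac{1}{2} \cdot 0 = -2 + 0 = -2$)
$\sqrt{u + \left(21 + 17\right) \left(-637\right)} = \sqrt{-2 + \left(21 + 17\right) \left(-637\right)} = \sqrt{-2 + 38 \left(-637\right)} = \sqrt{-2 - 24206} = \sqrt{-24208} = 4 i \sqrt{1513}$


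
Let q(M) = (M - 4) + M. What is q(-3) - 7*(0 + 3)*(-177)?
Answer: 3707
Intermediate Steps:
q(M) = -4 + 2*M (q(M) = (-4 + M) + M = -4 + 2*M)
q(-3) - 7*(0 + 3)*(-177) = (-4 + 2*(-3)) - 7*(0 + 3)*(-177) = (-4 - 6) - 7*3*(-177) = -10 - 21*(-177) = -10 + 3717 = 3707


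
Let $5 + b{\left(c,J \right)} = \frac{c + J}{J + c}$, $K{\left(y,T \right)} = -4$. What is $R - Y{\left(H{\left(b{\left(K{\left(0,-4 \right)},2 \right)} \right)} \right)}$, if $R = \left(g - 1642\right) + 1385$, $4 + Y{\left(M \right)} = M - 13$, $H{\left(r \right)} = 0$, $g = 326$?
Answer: $86$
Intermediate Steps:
$b{\left(c,J \right)} = -4$ ($b{\left(c,J \right)} = -5 + \frac{c + J}{J + c} = -5 + \frac{J + c}{J + c} = -5 + 1 = -4$)
$Y{\left(M \right)} = -17 + M$ ($Y{\left(M \right)} = -4 + \left(M - 13\right) = -4 + \left(-13 + M\right) = -17 + M$)
$R = 69$ ($R = \left(326 - 1642\right) + 1385 = -1316 + 1385 = 69$)
$R - Y{\left(H{\left(b{\left(K{\left(0,-4 \right)},2 \right)} \right)} \right)} = 69 - \left(-17 + 0\right) = 69 - -17 = 69 + 17 = 86$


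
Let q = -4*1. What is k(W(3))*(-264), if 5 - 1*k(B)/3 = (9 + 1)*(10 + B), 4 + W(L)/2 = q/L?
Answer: -9240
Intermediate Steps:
q = -4
W(L) = -8 - 8/L (W(L) = -8 + 2*(-4/L) = -8 - 8/L)
k(B) = -285 - 30*B (k(B) = 15 - 3*(9 + 1)*(10 + B) = 15 - 30*(10 + B) = 15 - 3*(100 + 10*B) = 15 + (-300 - 30*B) = -285 - 30*B)
k(W(3))*(-264) = (-285 - 30*(-8 - 8/3))*(-264) = (-285 - 30*(-32/3))*(-264) = (-285 + 320)*(-264) = 35*(-264) = -9240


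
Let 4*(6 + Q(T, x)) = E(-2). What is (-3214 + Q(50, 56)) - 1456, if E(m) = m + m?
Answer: -4677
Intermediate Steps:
E(m) = 2*m
Q(T, x) = -7 (Q(T, x) = -6 + (2*(-2))/4 = -6 + (¼)*(-4) = -6 - 1 = -7)
(-3214 + Q(50, 56)) - 1456 = (-3214 - 7) - 1456 = -3221 - 1456 = -4677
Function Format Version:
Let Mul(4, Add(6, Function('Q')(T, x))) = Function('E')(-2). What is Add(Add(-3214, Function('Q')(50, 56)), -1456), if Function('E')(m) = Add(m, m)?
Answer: -4677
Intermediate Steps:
Function('E')(m) = Mul(2, m)
Function('Q')(T, x) = -7 (Function('Q')(T, x) = Add(-6, Mul(Rational(1, 4), Mul(2, -2))) = Add(-6, Mul(Rational(1, 4), -4)) = Add(-6, -1) = -7)
Add(Add(-3214, Function('Q')(50, 56)), -1456) = Add(Add(-3214, -7), -1456) = Add(-3221, -1456) = -4677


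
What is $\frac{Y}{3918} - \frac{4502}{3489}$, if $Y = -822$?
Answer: $- \frac{3417799}{2278317} \approx -1.5001$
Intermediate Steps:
$\frac{Y}{3918} - \frac{4502}{3489} = - \frac{822}{3918} - \frac{4502}{3489} = \left(-822\right) \frac{1}{3918} - \frac{4502}{3489} = - \frac{137}{653} - \frac{4502}{3489} = - \frac{3417799}{2278317}$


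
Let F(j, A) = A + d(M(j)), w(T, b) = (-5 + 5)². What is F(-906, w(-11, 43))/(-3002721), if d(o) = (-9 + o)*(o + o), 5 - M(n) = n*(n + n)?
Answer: -5390170627784/3002721 ≈ -1.7951e+6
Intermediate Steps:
w(T, b) = 0 (w(T, b) = 0² = 0)
M(n) = 5 - 2*n² (M(n) = 5 - n*(n + n) = 5 - n*2*n = 5 - 2*n²)
d(o) = 2*o*(-9 + o) (d(o) = (-9 + o)*(2*o) = 2*o*(-9 + o))
F(j, A) = A + 2*(-4 - 2*j²)*(5 - 2*j²) (F(j, A) = A + 2*(5 - 2*j²)*(-9 + (5 - 2*j²)) = A + 2*(5 - 2*j²)*(-4 - 2*j²) = A + 2*(-4 - 2*j²)*(5 - 2*j²))
F(-906, w(-11, 43))/(-3002721) = (-40 + 0 - 4*(-906)² + 8*(-906)⁴)/(-3002721) = (-40 + 0 - 4*820836 + 8*673771738896)*(-1/3002721) = (-40 + 0 - 3283344 + 5390173911168)*(-1/3002721) = 5390170627784*(-1/3002721) = -5390170627784/3002721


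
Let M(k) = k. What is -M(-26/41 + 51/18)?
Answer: -541/246 ≈ -2.1992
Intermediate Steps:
-M(-26/41 + 51/18) = -(-26/41 + 51/18) = -(-26*1/41 + 51*(1/18)) = -(-26/41 + 17/6) = -1*541/246 = -541/246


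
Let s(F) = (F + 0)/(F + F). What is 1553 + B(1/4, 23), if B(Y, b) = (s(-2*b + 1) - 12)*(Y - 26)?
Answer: 14793/8 ≈ 1849.1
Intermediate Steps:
s(F) = ½ (s(F) = F/((2*F)) = F*(1/(2*F)) = ½)
B(Y, b) = 299 - 23*Y/2 (B(Y, b) = (½ - 12)*(Y - 26) = -23*(-26 + Y)/2 = 299 - 23*Y/2)
1553 + B(1/4, 23) = 1553 + (299 - 23/2/4) = 1553 + (299 - 23/2*¼) = 1553 + (299 - 23/8) = 1553 + 2369/8 = 14793/8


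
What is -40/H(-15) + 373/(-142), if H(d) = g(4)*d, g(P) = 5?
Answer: -4459/2130 ≈ -2.0934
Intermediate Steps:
H(d) = 5*d
-40/H(-15) + 373/(-142) = -40/(5*(-15)) + 373/(-142) = -40/(-75) + 373*(-1/142) = -40*(-1/75) - 373/142 = 8/15 - 373/142 = -4459/2130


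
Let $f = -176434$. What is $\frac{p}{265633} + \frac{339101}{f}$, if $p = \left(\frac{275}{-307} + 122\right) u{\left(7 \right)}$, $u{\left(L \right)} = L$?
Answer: $- \frac{27607542213629}{14388074665654} \approx -1.9188$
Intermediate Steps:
$p = \frac{260253}{307}$ ($p = \left(\frac{275}{-307} + 122\right) 7 = \left(275 \left(- \frac{1}{307}\right) + 122\right) 7 = \left(- \frac{275}{307} + 122\right) 7 = \frac{37179}{307} \cdot 7 = \frac{260253}{307} \approx 847.73$)
$\frac{p}{265633} + \frac{339101}{f} = \frac{260253}{307 \cdot 265633} + \frac{339101}{-176434} = \frac{260253}{307} \cdot \frac{1}{265633} + 339101 \left(- \frac{1}{176434}\right) = \frac{260253}{81549331} - \frac{339101}{176434} = - \frac{27607542213629}{14388074665654}$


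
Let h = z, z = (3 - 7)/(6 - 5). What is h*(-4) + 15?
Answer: 31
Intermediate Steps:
z = -4 (z = -4/1 = -4*1 = -4)
h = -4
h*(-4) + 15 = -4*(-4) + 15 = 16 + 15 = 31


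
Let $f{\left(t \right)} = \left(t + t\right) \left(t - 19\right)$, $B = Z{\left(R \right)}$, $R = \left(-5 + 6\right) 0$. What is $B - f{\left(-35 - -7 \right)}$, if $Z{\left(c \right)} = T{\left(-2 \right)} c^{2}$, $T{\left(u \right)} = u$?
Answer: $-2632$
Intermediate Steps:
$R = 0$ ($R = 1 \cdot 0 = 0$)
$Z{\left(c \right)} = - 2 c^{2}$
$B = 0$ ($B = - 2 \cdot 0^{2} = \left(-2\right) 0 = 0$)
$f{\left(t \right)} = 2 t \left(-19 + t\right)$
$B - f{\left(-35 - -7 \right)} = 0 - 2 \left(-35 - -7\right) \left(-19 - 28\right) = 0 - 2 \left(-35 + 7\right) \left(-19 + \left(-35 + 7\right)\right) = 0 - 2 \left(-28\right) \left(-19 - 28\right) = 0 - 2 \left(-28\right) \left(-47\right) = 0 - 2632 = -2632$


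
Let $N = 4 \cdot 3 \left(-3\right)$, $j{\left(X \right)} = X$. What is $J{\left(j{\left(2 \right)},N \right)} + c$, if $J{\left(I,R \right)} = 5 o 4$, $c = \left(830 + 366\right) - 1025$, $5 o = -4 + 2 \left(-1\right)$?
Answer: $147$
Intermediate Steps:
$o = - \frac{6}{5}$ ($o = \frac{-4 + 2 \left(-1\right)}{5} = \frac{-4 - 2}{5} = \frac{1}{5} \left(-6\right) = - \frac{6}{5} \approx -1.2$)
$c = 171$ ($c = 1196 - 1025 = 171$)
$N = -36$ ($N = 12 \left(-3\right) = -36$)
$J{\left(I,R \right)} = -24$ ($J{\left(I,R \right)} = 5 \left(- \frac{6}{5}\right) 4 = \left(-6\right) 4 = -24$)
$J{\left(j{\left(2 \right)},N \right)} + c = -24 + 171 = 147$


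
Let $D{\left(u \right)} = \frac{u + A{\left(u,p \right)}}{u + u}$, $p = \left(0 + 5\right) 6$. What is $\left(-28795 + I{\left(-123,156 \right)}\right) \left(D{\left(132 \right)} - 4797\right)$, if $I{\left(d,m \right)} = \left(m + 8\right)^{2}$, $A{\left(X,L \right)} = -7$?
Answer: $\frac{801557139}{88} \approx 9.1086 \cdot 10^{6}$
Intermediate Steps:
$p = 30$ ($p = 5 \cdot 6 = 30$)
$I{\left(d,m \right)} = \left(8 + m\right)^{2}$
$D{\left(u \right)} = \frac{-7 + u}{2 u}$ ($D{\left(u \right)} = \frac{u - 7}{u + u} = \frac{-7 + u}{2 u}$)
$\left(-28795 + I{\left(-123,156 \right)}\right) \left(D{\left(132 \right)} - 4797\right) = \left(-28795 + \left(8 + 156\right)^{2}\right) \left(\frac{-7 + 132}{2 \cdot 132} - 4797\right) = \left(-28795 + 164^{2}\right) \left(\frac{1}{2} \cdot \frac{1}{132} \cdot 125 - 4797\right) = \left(-28795 + 26896\right) \left(\frac{125}{264} - 4797\right) = \left(-1899\right) \left(- \frac{1266283}{264}\right) = \frac{801557139}{88}$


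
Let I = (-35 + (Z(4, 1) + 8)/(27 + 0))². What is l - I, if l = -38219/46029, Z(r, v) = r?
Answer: -1485022216/1242783 ≈ -1194.9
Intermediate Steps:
l = -38219/46029 (l = -38219*1/46029 = -38219/46029 ≈ -0.83032)
I = 96721/81 (I = (-35 + (4 + 8)/(27 + 0))² = (-35 + 12/27)² = (-35 + 12*(1/27))² = (-35 + 4/9)² = (-311/9)² = 96721/81 ≈ 1194.1)
l - I = -38219/46029 - 1*96721/81 = -38219/46029 - 96721/81 = -1485022216/1242783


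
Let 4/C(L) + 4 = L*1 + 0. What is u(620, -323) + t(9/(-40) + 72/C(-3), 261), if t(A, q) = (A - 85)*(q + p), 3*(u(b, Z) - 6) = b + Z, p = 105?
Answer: -1544067/20 ≈ -77203.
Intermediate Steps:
C(L) = 4/(-4 + L) (C(L) = 4/(-4 + (L*1 + 0)) = 4/(-4 + (L + 0)) = 4/(-4 + L))
u(b, Z) = 6 + Z/3 + b/3 (u(b, Z) = 6 + (b + Z)/3 = 6 + (Z + b)/3 = 6 + (Z/3 + b/3) = 6 + Z/3 + b/3)
t(A, q) = (-85 + A)*(105 + q) (t(A, q) = (A - 85)*(q + 105) = (-85 + A)*(105 + q))
u(620, -323) + t(9/(-40) + 72/C(-3), 261) = (6 + (1/3)*(-323) + (1/3)*620) + (-8925 - 85*261 + 105*(9/(-40) + 72/((4/(-4 - 3)))) + (9/(-40) + 72/((4/(-4 - 3))))*261) = (6 - 323/3 + 620/3) + (-8925 - 22185 + 105*(9*(-1/40) + 72/((4/(-7)))) + (9*(-1/40) + 72/((4/(-7))))*261) = 105 + (-8925 - 22185 + 105*(-9/40 + 72/((4*(-1/7)))) + (-9/40 + 72/((4*(-1/7))))*261) = 105 + (-8925 - 22185 + 105*(-9/40 + 72/(-4/7)) + (-9/40 + 72/(-4/7))*261) = 105 + (-8925 - 22185 + 105*(-9/40 + 72*(-7/4)) + (-9/40 + 72*(-7/4))*261) = 105 + (-8925 - 22185 + 105*(-9/40 - 126) + (-9/40 - 126)*261) = 105 + (-8925 - 22185 + 105*(-5049/40) - 5049/40*261) = 105 + (-8925 - 22185 - 106029/8 - 1317789/40) = 105 - 1546167/20 = -1544067/20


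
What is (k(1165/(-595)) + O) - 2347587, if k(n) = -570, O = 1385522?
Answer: -962635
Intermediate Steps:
(k(1165/(-595)) + O) - 2347587 = (-570 + 1385522) - 2347587 = 1384952 - 2347587 = -962635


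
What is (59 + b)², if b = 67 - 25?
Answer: 10201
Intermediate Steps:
b = 42
(59 + b)² = (59 + 42)² = 101² = 10201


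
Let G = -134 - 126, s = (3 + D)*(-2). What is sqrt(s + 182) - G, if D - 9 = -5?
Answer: 260 + 2*sqrt(42) ≈ 272.96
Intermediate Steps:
D = 4 (D = 9 - 5 = 4)
s = -14 (s = (3 + 4)*(-2) = 7*(-2) = -14)
G = -260
sqrt(s + 182) - G = sqrt(-14 + 182) - 1*(-260) = sqrt(168) + 260 = 2*sqrt(42) + 260 = 260 + 2*sqrt(42)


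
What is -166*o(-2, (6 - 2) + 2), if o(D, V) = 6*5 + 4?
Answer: -5644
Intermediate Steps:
o(D, V) = 34 (o(D, V) = 30 + 4 = 34)
-166*o(-2, (6 - 2) + 2) = -166*34 = -5644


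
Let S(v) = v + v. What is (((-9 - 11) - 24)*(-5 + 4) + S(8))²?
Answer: 3600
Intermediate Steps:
S(v) = 2*v
(((-9 - 11) - 24)*(-5 + 4) + S(8))² = (((-9 - 11) - 24)*(-5 + 4) + 2*8)² = ((-20 - 24)*(-1) + 16)² = (-44*(-1) + 16)² = (44 + 16)² = 60² = 3600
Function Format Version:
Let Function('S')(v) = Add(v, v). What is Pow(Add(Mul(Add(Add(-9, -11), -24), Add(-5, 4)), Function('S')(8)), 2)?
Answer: 3600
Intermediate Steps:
Function('S')(v) = Mul(2, v)
Pow(Add(Mul(Add(Add(-9, -11), -24), Add(-5, 4)), Function('S')(8)), 2) = Pow(Add(Mul(Add(Add(-9, -11), -24), Add(-5, 4)), Mul(2, 8)), 2) = Pow(Add(Mul(Add(-20, -24), -1), 16), 2) = Pow(Add(Mul(-44, -1), 16), 2) = Pow(Add(44, 16), 2) = Pow(60, 2) = 3600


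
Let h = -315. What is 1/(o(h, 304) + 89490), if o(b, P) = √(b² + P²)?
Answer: 89490/8008268459 - √191641/8008268459 ≈ 1.1120e-5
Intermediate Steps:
o(b, P) = √(P² + b²)
1/(o(h, 304) + 89490) = 1/(√(304² + (-315)²) + 89490) = 1/(√(92416 + 99225) + 89490) = 1/(√191641 + 89490) = 1/(89490 + √191641)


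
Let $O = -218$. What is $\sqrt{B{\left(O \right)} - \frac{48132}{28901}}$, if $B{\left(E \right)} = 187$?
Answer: $\frac{\sqrt{154804015855}}{28901} \approx 13.614$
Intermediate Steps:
$\sqrt{B{\left(O \right)} - \frac{48132}{28901}} = \sqrt{187 - \frac{48132}{28901}} = \sqrt{\frac{5356355}{28901}} = \frac{\sqrt{154804015855}}{28901}$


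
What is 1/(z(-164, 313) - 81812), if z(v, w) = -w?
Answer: -1/82125 ≈ -1.2177e-5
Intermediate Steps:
1/(z(-164, 313) - 81812) = 1/(-1*313 - 81812) = 1/(-313 - 81812) = 1/(-82125) = -1/82125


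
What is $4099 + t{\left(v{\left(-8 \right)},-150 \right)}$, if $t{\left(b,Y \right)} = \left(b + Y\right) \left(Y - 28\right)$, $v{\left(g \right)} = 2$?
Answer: $30443$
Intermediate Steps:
$t{\left(b,Y \right)} = \left(-28 + Y\right) \left(Y + b\right)$ ($t{\left(b,Y \right)} = \left(Y + b\right) \left(-28 + Y\right) = \left(-28 + Y\right) \left(Y + b\right)$)
$4099 + t{\left(v{\left(-8 \right)},-150 \right)} = 4099 - \left(-3844 - 22500\right) = 4099 + \left(22500 + 4200 - 56 - 300\right) = 4099 + 26344 = 30443$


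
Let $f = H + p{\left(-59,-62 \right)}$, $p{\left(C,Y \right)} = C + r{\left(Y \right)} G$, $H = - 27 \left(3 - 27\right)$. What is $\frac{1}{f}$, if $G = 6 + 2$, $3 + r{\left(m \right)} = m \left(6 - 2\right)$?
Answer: $- \frac{1}{1419} \approx -0.00070472$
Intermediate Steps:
$r{\left(m \right)} = -3 + 4 m$ ($r{\left(m \right)} = -3 + m \left(6 - 2\right) = -3 + m 4 = -3 + 4 m$)
$G = 8$
$H = 648$ ($H = \left(-27\right) \left(-24\right) = 648$)
$p{\left(C,Y \right)} = -24 + C + 32 Y$ ($p{\left(C,Y \right)} = C + \left(-3 + 4 Y\right) 8 = C + \left(-24 + 32 Y\right) = -24 + C + 32 Y$)
$f = -1419$ ($f = 648 - 2067 = -1419$)
$\frac{1}{f} = \frac{1}{-1419} = - \frac{1}{1419}$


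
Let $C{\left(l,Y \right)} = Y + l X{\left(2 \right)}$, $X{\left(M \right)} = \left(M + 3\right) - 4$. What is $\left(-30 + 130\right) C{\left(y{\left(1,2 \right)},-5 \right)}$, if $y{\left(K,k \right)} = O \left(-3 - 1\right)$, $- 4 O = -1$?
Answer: $-600$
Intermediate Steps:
$O = \frac{1}{4}$ ($O = \left(- \frac{1}{4}\right) \left(-1\right) = \frac{1}{4} \approx 0.25$)
$y{\left(K,k \right)} = -1$ ($y{\left(K,k \right)} = \frac{-3 - 1}{4} = \frac{1}{4} \left(-4\right) = -1$)
$X{\left(M \right)} = -1 + M$ ($X{\left(M \right)} = \left(3 + M\right) - 4 = -1 + M$)
$C{\left(l,Y \right)} = Y + l$ ($C{\left(l,Y \right)} = Y + l \left(-1 + 2\right) = Y + l 1 = Y + l$)
$\left(-30 + 130\right) C{\left(y{\left(1,2 \right)},-5 \right)} = \left(-30 + 130\right) \left(-5 - 1\right) = 100 \left(-6\right) = -600$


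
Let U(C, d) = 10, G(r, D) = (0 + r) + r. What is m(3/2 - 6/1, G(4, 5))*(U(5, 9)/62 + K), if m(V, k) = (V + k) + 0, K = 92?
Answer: 19999/62 ≈ 322.56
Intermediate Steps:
G(r, D) = 2*r (G(r, D) = r + r = 2*r)
m(V, k) = V + k
m(3/2 - 6/1, G(4, 5))*(U(5, 9)/62 + K) = ((3/2 - 6/1) + 2*4)*(10/62 + 92) = ((3*(1/2) - 6*1) + 8)*(10*(1/62) + 92) = ((3/2 - 6) + 8)*(5/31 + 92) = (-9/2 + 8)*(2857/31) = (7/2)*(2857/31) = 19999/62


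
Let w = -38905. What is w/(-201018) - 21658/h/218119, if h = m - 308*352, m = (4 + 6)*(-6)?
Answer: 115065372310333/594527737202949 ≈ 0.19354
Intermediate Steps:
m = -60 (m = 10*(-6) = -60)
h = -108476 (h = -60 - 308*352 = -60 - 108416 = -108476)
w/(-201018) - 21658/h/218119 = -38905/(-201018) - 21658/(-108476)/218119 = -38905*(-1/201018) - 21658*(-1/108476)*(1/218119) = 38905/201018 + (10829/54238)*(1/218119) = 38905/201018 + 10829/11830338322 = 115065372310333/594527737202949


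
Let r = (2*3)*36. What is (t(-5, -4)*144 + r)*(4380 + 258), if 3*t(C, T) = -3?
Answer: 333936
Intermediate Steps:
t(C, T) = -1 (t(C, T) = (⅓)*(-3) = -1)
r = 216 (r = 6*36 = 216)
(t(-5, -4)*144 + r)*(4380 + 258) = (-1*144 + 216)*(4380 + 258) = (-144 + 216)*4638 = 72*4638 = 333936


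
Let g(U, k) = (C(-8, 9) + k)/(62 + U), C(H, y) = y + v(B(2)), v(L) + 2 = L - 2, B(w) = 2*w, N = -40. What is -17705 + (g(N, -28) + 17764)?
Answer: 1279/22 ≈ 58.136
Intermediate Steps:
v(L) = -4 + L (v(L) = -2 + (L - 2) = -2 + (-2 + L) = -4 + L)
C(H, y) = y (C(H, y) = y + (-4 + 2*2) = y + (-4 + 4) = y + 0 = y)
g(U, k) = (9 + k)/(62 + U)
-17705 + (g(N, -28) + 17764) = -17705 + ((9 - 28)/(62 - 40) + 17764) = -17705 + (-19/22 + 17764) = -17705 + 390789/22 = 1279/22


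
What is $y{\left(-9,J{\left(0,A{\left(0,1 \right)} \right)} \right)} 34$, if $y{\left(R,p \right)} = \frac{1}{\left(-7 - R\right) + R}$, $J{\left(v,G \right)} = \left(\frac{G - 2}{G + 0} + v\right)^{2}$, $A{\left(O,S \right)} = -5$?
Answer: $- \frac{34}{7} \approx -4.8571$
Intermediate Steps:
$J{\left(v,G \right)} = \left(v + \frac{-2 + G}{G}\right)^{2}$ ($J{\left(v,G \right)} = \left(\frac{-2 + G}{G} + v\right)^{2} = \left(v + \frac{-2 + G}{G}\right)^{2}$)
$y{\left(R,p \right)} = - \frac{1}{7}$ ($y{\left(R,p \right)} = \frac{1}{-7} = - \frac{1}{7}$)
$y{\left(-9,J{\left(0,A{\left(0,1 \right)} \right)} \right)} 34 = \left(- \frac{1}{7}\right) 34 = - \frac{34}{7}$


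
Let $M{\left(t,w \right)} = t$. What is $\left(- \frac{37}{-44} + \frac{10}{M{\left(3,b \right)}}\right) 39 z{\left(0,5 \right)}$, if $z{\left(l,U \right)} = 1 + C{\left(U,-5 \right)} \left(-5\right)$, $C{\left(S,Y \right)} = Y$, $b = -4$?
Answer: $\frac{93119}{22} \approx 4232.7$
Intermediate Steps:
$z{\left(l,U \right)} = 26$ ($z{\left(l,U \right)} = 1 - -25 = 1 + 25 = 26$)
$\left(- \frac{37}{-44} + \frac{10}{M{\left(3,b \right)}}\right) 39 z{\left(0,5 \right)} = \left(- \frac{37}{-44} + \frac{10}{3}\right) 39 \cdot 26 = \left(\left(-37\right) \left(- \frac{1}{44}\right) + 10 \cdot \frac{1}{3}\right) 39 \cdot 26 = \left(\frac{37}{44} + \frac{10}{3}\right) 39 \cdot 26 = \frac{551}{132} \cdot 39 \cdot 26 = \frac{7163}{44} \cdot 26 = \frac{93119}{22}$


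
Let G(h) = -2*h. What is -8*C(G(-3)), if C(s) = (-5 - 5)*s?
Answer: 480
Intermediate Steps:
C(s) = -10*s
-8*C(G(-3)) = -(-80)*(-2*(-3)) = -(-80)*6 = -8*(-60) = 480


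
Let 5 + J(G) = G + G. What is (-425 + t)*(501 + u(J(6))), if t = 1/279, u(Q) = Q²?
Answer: -65215700/279 ≈ -2.3375e+5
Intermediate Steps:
J(G) = -5 + 2*G (J(G) = -5 + (G + G) = -5 + 2*G)
t = 1/279 ≈ 0.0035842
(-425 + t)*(501 + u(J(6))) = (-425 + 1/279)*(501 + (-5 + 2*6)²) = -118574*(501 + (-5 + 12)²)/279 = -118574*(501 + 7²)/279 = -118574*(501 + 49)/279 = -118574/279*550 = -65215700/279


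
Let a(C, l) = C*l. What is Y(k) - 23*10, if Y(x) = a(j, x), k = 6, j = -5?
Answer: -260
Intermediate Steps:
Y(x) = -5*x
Y(k) - 23*10 = -5*6 - 23*10 = -30 - 230 = -260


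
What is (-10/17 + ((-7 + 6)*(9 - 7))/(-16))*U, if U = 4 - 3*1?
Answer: -63/136 ≈ -0.46324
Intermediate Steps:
U = 1 (U = 4 - 3 = 1)
(-10/17 + ((-7 + 6)*(9 - 7))/(-16))*U = (-10/17 + ((-7 + 6)*(9 - 7))/(-16))*1 = (-10*1/17 - 1*2*(-1/16))*1 = (-10/17 - 2*(-1/16))*1 = (-10/17 + 1/8)*1 = -63/136*1 = -63/136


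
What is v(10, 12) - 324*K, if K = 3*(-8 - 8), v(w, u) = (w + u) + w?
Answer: 15584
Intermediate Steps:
v(w, u) = u + 2*w (v(w, u) = (u + w) + w = u + 2*w)
K = -48 (K = 3*(-16) = -48)
v(10, 12) - 324*K = (12 + 2*10) - 324*(-48) = (12 + 20) + 15552 = 32 + 15552 = 15584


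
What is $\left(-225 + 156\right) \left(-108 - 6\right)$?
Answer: $7866$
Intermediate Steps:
$\left(-225 + 156\right) \left(-108 - 6\right) = - 69 \left(-108 - 6\right) = \left(-69\right) \left(-114\right) = 7866$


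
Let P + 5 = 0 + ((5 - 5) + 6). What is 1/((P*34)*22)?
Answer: 1/748 ≈ 0.0013369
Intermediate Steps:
P = 1 (P = -5 + (0 + ((5 - 5) + 6)) = -5 + (0 + (0 + 6)) = -5 + (0 + 6) = -5 + 6 = 1)
1/((P*34)*22) = 1/((1*34)*22) = 1/(34*22) = 1/748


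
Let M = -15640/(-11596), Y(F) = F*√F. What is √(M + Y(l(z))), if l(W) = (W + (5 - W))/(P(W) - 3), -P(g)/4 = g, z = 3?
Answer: √(102015810 - 8404201*I*√3)/8697 ≈ 1.1643 - 0.082647*I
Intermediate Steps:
P(g) = -4*g
l(W) = 5/(-3 - 4*W) (l(W) = (W + (5 - W))/(-4*W - 3) = 5/(-3 - 4*W))
Y(F) = F^(3/2)
M = 3910/2899 (M = -15640*(-1/11596) = 3910/2899 ≈ 1.3487)
√(M + Y(l(z))) = √(3910/2899 + (-5/(3 + 4*3))^(3/2)) = √(3910/2899 + (-5/(3 + 12))^(3/2)) = √(3910/2899 + (-5/15)^(3/2)) = √(3910/2899 + (-5*1/15)^(3/2)) = √(3910/2899 + (-⅓)^(3/2)) = √(3910/2899 - I*√3/9)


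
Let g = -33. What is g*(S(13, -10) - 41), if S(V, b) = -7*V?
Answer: 4356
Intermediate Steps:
g*(S(13, -10) - 41) = -33*(-7*13 - 41) = -33*(-91 - 41) = -33*(-132) = 4356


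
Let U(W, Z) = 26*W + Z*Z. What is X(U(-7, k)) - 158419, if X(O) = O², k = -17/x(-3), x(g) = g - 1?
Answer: -33675135/256 ≈ -1.3154e+5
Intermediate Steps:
x(g) = -1 + g
k = 17/4 (k = -17/(-1 - 3) = -17/(-4) = -17*(-¼) = 17/4 ≈ 4.2500)
U(W, Z) = Z² + 26*W (U(W, Z) = 26*W + Z² = Z² + 26*W)
X(U(-7, k)) - 158419 = ((17/4)² + 26*(-7))² - 158419 = (289/16 - 182)² - 158419 = (-2623/16)² - 158419 = 6880129/256 - 158419 = -33675135/256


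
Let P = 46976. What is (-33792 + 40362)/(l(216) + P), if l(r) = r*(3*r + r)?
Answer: 9/320 ≈ 0.028125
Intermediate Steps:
l(r) = 4*r**2 (l(r) = r*(4*r) = 4*r**2)
(-33792 + 40362)/(l(216) + P) = (-33792 + 40362)/(4*216**2 + 46976) = 6570/(4*46656 + 46976) = 6570/(186624 + 46976) = 6570/233600 = 6570*(1/233600) = 9/320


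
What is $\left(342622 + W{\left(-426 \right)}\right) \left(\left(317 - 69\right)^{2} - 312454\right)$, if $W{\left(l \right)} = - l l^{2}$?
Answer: $-19486618328100$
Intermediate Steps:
$W{\left(l \right)} = - l^{3}$
$\left(342622 + W{\left(-426 \right)}\right) \left(\left(317 - 69\right)^{2} - 312454\right) = \left(342622 - \left(-426\right)^{3}\right) \left(\left(317 - 69\right)^{2} - 312454\right) = \left(342622 - -77308776\right) \left(248^{2} - 312454\right) = \left(342622 + 77308776\right) \left(61504 - 312454\right) = 77651398 \left(-250950\right) = -19486618328100$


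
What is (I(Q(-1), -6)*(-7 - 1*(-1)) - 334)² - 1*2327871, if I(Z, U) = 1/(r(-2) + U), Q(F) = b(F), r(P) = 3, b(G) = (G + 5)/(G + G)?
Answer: -2217647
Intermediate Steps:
b(G) = (5 + G)/(2*G) (b(G) = (5 + G)/((2*G)) = (5 + G)*(1/(2*G)) = (5 + G)/(2*G))
Q(F) = (5 + F)/(2*F)
I(Z, U) = 1/(3 + U)
(I(Q(-1), -6)*(-7 - 1*(-1)) - 334)² - 1*2327871 = ((-7 - 1*(-1))/(3 - 6) - 334)² - 1*2327871 = ((-7 + 1)/(-3) - 334)² - 2327871 = (-⅓*(-6) - 334)² - 2327871 = (2 - 334)² - 2327871 = (-332)² - 2327871 = 110224 - 2327871 = -2217647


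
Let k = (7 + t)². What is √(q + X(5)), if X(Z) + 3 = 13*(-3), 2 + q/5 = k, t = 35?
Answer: 8*√137 ≈ 93.638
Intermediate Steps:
k = 1764 (k = (7 + 35)² = 42² = 1764)
q = 8810 (q = -10 + 5*1764 = -10 + 8820 = 8810)
X(Z) = -42 (X(Z) = -3 + 13*(-3) = -3 - 39 = -42)
√(q + X(5)) = √(8810 - 42) = √8768 = 8*√137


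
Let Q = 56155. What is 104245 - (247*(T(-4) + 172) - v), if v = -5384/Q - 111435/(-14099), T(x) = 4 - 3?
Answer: 2117766115293/34423015 ≈ 61522.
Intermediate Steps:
T(x) = 1
v = 268770583/34423015 (v = -5384/56155 - 111435/(-14099) = -5384*1/56155 - 111435*(-1/14099) = -5384/56155 + 4845/613 = 268770583/34423015 ≈ 7.8079)
104245 - (247*(T(-4) + 172) - v) = 104245 - (247*(1 + 172) - 1*268770583/34423015) = 104245 - (247*173 - 268770583/34423015) = 104245 - (42731 - 268770583/34423015) = 104245 - 1*1470661083382/34423015 = 104245 - 1470661083382/34423015 = 2117766115293/34423015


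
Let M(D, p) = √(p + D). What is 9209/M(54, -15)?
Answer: 9209*√39/39 ≈ 1474.6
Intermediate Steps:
M(D, p) = √(D + p)
9209/M(54, -15) = 9209/(√(54 - 15)) = 9209/(√39) = 9209*(√39/39) = 9209*√39/39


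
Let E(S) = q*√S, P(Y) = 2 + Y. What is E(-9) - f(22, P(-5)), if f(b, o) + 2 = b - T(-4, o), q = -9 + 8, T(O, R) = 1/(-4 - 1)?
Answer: -101/5 - 3*I ≈ -20.2 - 3.0*I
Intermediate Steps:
T(O, R) = -⅕ (T(O, R) = 1/(-5) = -⅕)
q = -1
E(S) = -√S
f(b, o) = -9/5 + b (f(b, o) = -2 + (b - 1*(-⅕)) = -2 + (b + ⅕) = -2 + (⅕ + b) = -9/5 + b)
E(-9) - f(22, P(-5)) = -√(-9) - (-9/5 + 22) = -3*I - 1*101/5 = -3*I - 101/5 = -101/5 - 3*I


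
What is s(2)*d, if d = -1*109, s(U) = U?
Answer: -218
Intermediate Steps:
d = -109
s(2)*d = 2*(-109) = -218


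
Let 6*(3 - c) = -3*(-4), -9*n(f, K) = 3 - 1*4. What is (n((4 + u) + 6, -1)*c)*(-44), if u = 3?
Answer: -44/9 ≈ -4.8889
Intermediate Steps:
n(f, K) = ⅑ (n(f, K) = -(3 - 1*4)/9 = -(3 - 4)/9 = -⅑*(-1) = ⅑)
c = 1 (c = 3 - (-1)*(-4)/2 = 3 - ⅙*12 = 3 - 2 = 1)
(n((4 + u) + 6, -1)*c)*(-44) = ((⅑)*1)*(-44) = (⅑)*(-44) = -44/9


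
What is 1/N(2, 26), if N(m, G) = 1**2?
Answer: 1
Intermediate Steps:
N(m, G) = 1
1/N(2, 26) = 1/1 = 1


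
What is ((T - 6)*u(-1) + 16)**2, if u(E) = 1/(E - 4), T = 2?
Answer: 7056/25 ≈ 282.24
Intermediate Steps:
u(E) = 1/(-4 + E)
((T - 6)*u(-1) + 16)**2 = ((2 - 6)/(-4 - 1) + 16)**2 = (-4/(-5) + 16)**2 = (-4*(-1/5) + 16)**2 = (4/5 + 16)**2 = (84/5)**2 = 7056/25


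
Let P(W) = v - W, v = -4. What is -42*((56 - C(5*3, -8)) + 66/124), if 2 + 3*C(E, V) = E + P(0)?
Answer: -69699/31 ≈ -2248.4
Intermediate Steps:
P(W) = -4 - W
C(E, V) = -2 + E/3 (C(E, V) = -⅔ + (E + (-4 - 1*0))/3 = -⅔ + (E + (-4 + 0))/3 = -⅔ + (E - 4)/3 = -⅔ + (-4 + E)/3 = -⅔ + (-4/3 + E/3) = -2 + E/3)
-42*((56 - C(5*3, -8)) + 66/124) = -42*((56 - (-2 + (5*3)/3)) + 66/124) = -42*((56 - (-2 + (⅓)*15)) + 66*(1/124)) = -42*((56 - (-2 + 5)) + 33/62) = -42*((56 - 1*3) + 33/62) = -42*((56 - 3) + 33/62) = -42*(53 + 33/62) = -42*3319/62 = -69699/31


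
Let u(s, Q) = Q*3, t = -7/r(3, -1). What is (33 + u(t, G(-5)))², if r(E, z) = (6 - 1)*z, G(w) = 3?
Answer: 1764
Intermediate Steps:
r(E, z) = 5*z
t = 7/5 (t = -7/(5*(-1)) = -7/(-5) = -7*(-⅕) = 7/5 ≈ 1.4000)
u(s, Q) = 3*Q
(33 + u(t, G(-5)))² = (33 + 3*3)² = (33 + 9)² = 42² = 1764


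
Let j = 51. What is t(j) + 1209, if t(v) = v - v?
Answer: 1209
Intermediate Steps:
t(v) = 0
t(j) + 1209 = 0 + 1209 = 1209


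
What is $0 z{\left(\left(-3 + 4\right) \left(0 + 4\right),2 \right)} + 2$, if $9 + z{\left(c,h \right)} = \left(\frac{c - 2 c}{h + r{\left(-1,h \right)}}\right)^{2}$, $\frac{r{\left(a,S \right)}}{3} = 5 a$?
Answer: $2$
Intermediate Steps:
$r{\left(a,S \right)} = 15 a$ ($r{\left(a,S \right)} = 3 \cdot 5 a = 15 a$)
$z{\left(c,h \right)} = -9 + \frac{c^{2}}{\left(-15 + h\right)^{2}}$ ($z{\left(c,h \right)} = -9 + \left(\frac{c - 2 c}{h + 15 \left(-1\right)}\right)^{2} = -9 + \left(\frac{\left(-1\right) c}{h - 15}\right)^{2} = -9 + \left(\frac{\left(-1\right) c}{-15 + h}\right)^{2} = -9 + \left(- \frac{c}{-15 + h}\right)^{2} = -9 + \frac{c^{2}}{\left(-15 + h\right)^{2}}$)
$0 z{\left(\left(-3 + 4\right) \left(0 + 4\right),2 \right)} + 2 = 0 \left(-9 + \frac{\left(\left(-3 + 4\right) \left(0 + 4\right)\right)^{2}}{\left(-15 + 2\right)^{2}}\right) + 2 = 0 \left(-9 + \frac{\left(1 \cdot 4\right)^{2}}{169}\right) + 2 = 0 \left(-9 + 4^{2} \cdot \frac{1}{169}\right) + 2 = 0 \left(-9 + 16 \cdot \frac{1}{169}\right) + 2 = 0 \left(-9 + \frac{16}{169}\right) + 2 = 0 \left(- \frac{1505}{169}\right) + 2 = 0 + 2 = 2$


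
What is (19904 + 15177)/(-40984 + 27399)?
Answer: -35081/13585 ≈ -2.5823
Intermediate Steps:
(19904 + 15177)/(-40984 + 27399) = 35081/(-13585) = 35081*(-1/13585) = -35081/13585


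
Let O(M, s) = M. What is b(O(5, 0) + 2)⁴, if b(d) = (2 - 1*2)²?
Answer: 0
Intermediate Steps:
b(d) = 0 (b(d) = (2 - 2)² = 0² = 0)
b(O(5, 0) + 2)⁴ = 0⁴ = 0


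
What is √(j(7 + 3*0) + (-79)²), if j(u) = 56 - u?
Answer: √6290 ≈ 79.310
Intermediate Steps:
√(j(7 + 3*0) + (-79)²) = √((56 - (7 + 3*0)) + (-79)²) = √((56 - (7 + 0)) + 6241) = √((56 - 1*7) + 6241) = √((56 - 7) + 6241) = √(49 + 6241) = √6290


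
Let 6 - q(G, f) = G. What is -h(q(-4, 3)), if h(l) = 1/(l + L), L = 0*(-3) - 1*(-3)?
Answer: -1/13 ≈ -0.076923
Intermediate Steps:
q(G, f) = 6 - G
L = 3 (L = 0 + 3 = 3)
h(l) = 1/(3 + l) (h(l) = 1/(l + 3) = 1/(3 + l))
-h(q(-4, 3)) = -1/(3 + (6 - 1*(-4))) = -1/(3 + (6 + 4)) = -1/(3 + 10) = -1/13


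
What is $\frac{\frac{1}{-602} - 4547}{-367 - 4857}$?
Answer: $\frac{2737295}{3144848} \approx 0.87041$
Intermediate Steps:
$\frac{\frac{1}{-602} - 4547}{-367 - 4857} = \frac{- \frac{1}{602} - 4547}{-5224} = \left(- \frac{2737295}{602}\right) \left(- \frac{1}{5224}\right) = \frac{2737295}{3144848}$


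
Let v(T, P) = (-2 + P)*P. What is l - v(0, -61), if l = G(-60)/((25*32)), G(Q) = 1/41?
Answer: -126050399/32800 ≈ -3843.0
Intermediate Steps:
G(Q) = 1/41
v(T, P) = P*(-2 + P)
l = 1/32800 (l = 1/(41*((25*32))) = (1/41)/800 = (1/41)*(1/800) = 1/32800 ≈ 3.0488e-5)
l - v(0, -61) = 1/32800 - (-61)*(-2 - 61) = 1/32800 - (-61)*(-63) = 1/32800 - 1*3843 = 1/32800 - 3843 = -126050399/32800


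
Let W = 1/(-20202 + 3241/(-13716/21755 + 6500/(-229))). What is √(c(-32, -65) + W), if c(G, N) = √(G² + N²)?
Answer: √(-8093662117451792 + 164412238616308286569*√5249)/12822333587 ≈ 8.5117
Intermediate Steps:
W = -631216/12822333587 (W = 1/(-20202 + 3241/(-13716*1/21755 + 6500*(-1/229))) = 1/(-20202 + 3241/(-13716/21755 - 6500/229)) = 1/(-20202 + 3241/(-631216/21755)) = 1/(-20202 + 3241*(-21755/631216)) = 1/(-20202 - 70507955/631216) = 1/(-12822333587/631216) = -631216/12822333587 ≈ -4.9228e-5)
√(c(-32, -65) + W) = √(√((-32)² + (-65)²) - 631216/12822333587) = √(√(1024 + 4225) - 631216/12822333587) = √(√5249 - 631216/12822333587) = √(-631216/12822333587 + √5249)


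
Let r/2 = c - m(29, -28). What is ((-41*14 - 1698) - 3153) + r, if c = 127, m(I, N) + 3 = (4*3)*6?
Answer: -5309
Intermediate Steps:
m(I, N) = 69 (m(I, N) = -3 + (4*3)*6 = -3 + 12*6 = -3 + 72 = 69)
r = 116 (r = 2*(127 - 1*69) = 2*(127 - 69) = 2*58 = 116)
((-41*14 - 1698) - 3153) + r = ((-41*14 - 1698) - 3153) + 116 = ((-574 - 1698) - 3153) + 116 = (-2272 - 3153) + 116 = -5425 + 116 = -5309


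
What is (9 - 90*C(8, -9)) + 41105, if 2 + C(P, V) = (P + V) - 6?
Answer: 41924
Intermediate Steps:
C(P, V) = -8 + P + V (C(P, V) = -2 + ((P + V) - 6) = -2 + (-6 + P + V) = -8 + P + V)
(9 - 90*C(8, -9)) + 41105 = (9 - 90*(-8 + 8 - 9)) + 41105 = (9 - 90*(-9)) + 41105 = (9 + 810) + 41105 = 819 + 41105 = 41924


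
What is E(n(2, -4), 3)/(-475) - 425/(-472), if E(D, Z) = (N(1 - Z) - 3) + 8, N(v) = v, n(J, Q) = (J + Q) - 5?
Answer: 200459/224200 ≈ 0.89411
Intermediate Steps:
n(J, Q) = -5 + J + Q
E(D, Z) = 6 - Z (E(D, Z) = ((1 - Z) - 3) + 8 = (-2 - Z) + 8 = 6 - Z)
E(n(2, -4), 3)/(-475) - 425/(-472) = (6 - 1*3)/(-475) - 425/(-472) = (6 - 3)*(-1/475) - 425*(-1/472) = 3*(-1/475) + 425/472 = -3/475 + 425/472 = 200459/224200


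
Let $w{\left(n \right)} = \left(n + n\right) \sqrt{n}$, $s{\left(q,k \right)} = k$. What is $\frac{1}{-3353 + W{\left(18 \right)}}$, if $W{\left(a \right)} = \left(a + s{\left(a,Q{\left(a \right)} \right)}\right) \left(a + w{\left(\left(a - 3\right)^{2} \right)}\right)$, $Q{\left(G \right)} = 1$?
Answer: $\frac{1}{125239} \approx 7.9847 \cdot 10^{-6}$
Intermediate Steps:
$w{\left(n \right)} = 2 n^{\frac{3}{2}}$ ($w{\left(n \right)} = 2 n \sqrt{n} = 2 n^{\frac{3}{2}}$)
$W{\left(a \right)} = \left(1 + a\right) \left(a + 2 \left(\left(-3 + a\right)^{2}\right)^{\frac{3}{2}}\right)$ ($W{\left(a \right)} = \left(a + 1\right) \left(a + 2 \left(\left(a - 3\right)^{2}\right)^{\frac{3}{2}}\right) = \left(1 + a\right) \left(a + 2 \left(\left(-3 + a\right)^{2}\right)^{\frac{3}{2}}\right)$)
$\frac{1}{-3353 + W{\left(18 \right)}} = \frac{1}{-3353 + \left(18 + 18^{2} + 2 \left(\left(-3 + 18\right)^{2}\right)^{\frac{3}{2}} + 2 \cdot 18 \left(\left(-3 + 18\right)^{2}\right)^{\frac{3}{2}}\right)} = \frac{1}{-3353 + \left(18 + 324 + 2 \left(15^{2}\right)^{\frac{3}{2}} + 2 \cdot 18 \left(15^{2}\right)^{\frac{3}{2}}\right)} = \frac{1}{-3353 + \left(18 + 324 + 2 \cdot 225^{\frac{3}{2}} + 2 \cdot 18 \cdot 225^{\frac{3}{2}}\right)} = \frac{1}{-3353 + \left(18 + 324 + 2 \cdot 3375 + 2 \cdot 18 \cdot 3375\right)} = \frac{1}{-3353 + \left(18 + 324 + 6750 + 121500\right)} = \frac{1}{-3353 + 128592} = \frac{1}{125239}$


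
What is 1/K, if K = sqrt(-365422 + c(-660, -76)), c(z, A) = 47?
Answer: -I*sqrt(14615)/73075 ≈ -0.0016544*I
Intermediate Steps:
K = 5*I*sqrt(14615) (K = sqrt(-365422 + 47) = sqrt(-365375) = 5*I*sqrt(14615) ≈ 604.46*I)
1/K = 1/(5*I*sqrt(14615)) = -I*sqrt(14615)/73075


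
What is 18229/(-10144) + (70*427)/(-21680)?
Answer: -8730111/2749024 ≈ -3.1757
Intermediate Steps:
18229/(-10144) + (70*427)/(-21680) = 18229*(-1/10144) + 29890*(-1/21680) = -18229/10144 - 2989/2168 = -8730111/2749024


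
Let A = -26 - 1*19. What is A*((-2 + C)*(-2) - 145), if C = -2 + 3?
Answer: 6435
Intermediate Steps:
C = 1
A = -45 (A = -26 - 19 = -45)
A*((-2 + C)*(-2) - 145) = -45*((-2 + 1)*(-2) - 145) = -45*(-1*(-2) - 145) = -45*(2 - 145) = -45*(-143) = 6435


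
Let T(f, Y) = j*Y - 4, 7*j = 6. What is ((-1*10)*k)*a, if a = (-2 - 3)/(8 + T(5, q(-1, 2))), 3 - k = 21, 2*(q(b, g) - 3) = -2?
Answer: -315/2 ≈ -157.50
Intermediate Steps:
j = 6/7 (j = (1/7)*6 = 6/7 ≈ 0.85714)
q(b, g) = 2 (q(b, g) = 3 + (1/2)*(-2) = 3 - 1 = 2)
T(f, Y) = -4 + 6*Y/7 (T(f, Y) = 6*Y/7 - 4 = -4 + 6*Y/7)
k = -18 (k = 3 - 1*21 = 3 - 21 = -18)
a = -7/8 (a = (-2 - 3)/(8 + (-4 + (6/7)*2)) = -5/(8 + (-4 + 12/7)) = -5/(8 - 16/7) = -5/40/7 = -5*7/40 = -7/8 ≈ -0.87500)
((-1*10)*k)*a = (-1*10*(-18))*(-7/8) = -10*(-18)*(-7/8) = 180*(-7/8) = -315/2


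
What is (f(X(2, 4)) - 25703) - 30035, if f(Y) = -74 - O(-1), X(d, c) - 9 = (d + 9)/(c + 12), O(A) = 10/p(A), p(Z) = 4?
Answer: -111629/2 ≈ -55815.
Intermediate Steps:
O(A) = 5/2 (O(A) = 10/4 = 10*(1/4) = 5/2)
X(d, c) = 9 + (9 + d)/(12 + c) (X(d, c) = 9 + (d + 9)/(c + 12) = 9 + (9 + d)/(12 + c))
f(Y) = -153/2 (f(Y) = -74 - 1*5/2 = -74 - 5/2 = -153/2)
(f(X(2, 4)) - 25703) - 30035 = (-153/2 - 25703) - 30035 = -51559/2 - 30035 = -111629/2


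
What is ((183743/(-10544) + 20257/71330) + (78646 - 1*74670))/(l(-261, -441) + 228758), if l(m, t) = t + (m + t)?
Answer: 1488735398569/85595021352400 ≈ 0.017393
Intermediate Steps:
l(m, t) = m + 2*t
((183743/(-10544) + 20257/71330) + (78646 - 1*74670))/(l(-261, -441) + 228758) = ((183743/(-10544) + 20257/71330) + (78646 - 1*74670))/((-261 + 2*(-441)) + 228758) = ((183743*(-1/10544) + 20257*(1/71330)) + (78646 - 74670))/((-261 - 882) + 228758) = ((-183743/10544 + 20257/71330) + 3976)/(-1143 + 228758) = (-6446399191/376051760 + 3976)/227615 = (1488735398569/376051760)*(1/227615) = 1488735398569/85595021352400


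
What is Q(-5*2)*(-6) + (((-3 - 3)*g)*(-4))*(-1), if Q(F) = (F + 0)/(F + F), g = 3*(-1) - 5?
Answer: 189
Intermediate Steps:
g = -8 (g = -3 - 5 = -8)
Q(F) = 1/2 (Q(F) = F/((2*F)) = F*(1/(2*F)) = 1/2)
Q(-5*2)*(-6) + (((-3 - 3)*g)*(-4))*(-1) = (1/2)*(-6) + (((-3 - 3)*(-8))*(-4))*(-1) = -3 + (-6*(-8)*(-4))*(-1) = -3 + (48*(-4))*(-1) = -3 - 192*(-1) = -3 + 192 = 189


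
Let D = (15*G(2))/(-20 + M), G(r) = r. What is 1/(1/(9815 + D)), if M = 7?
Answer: 127565/13 ≈ 9812.7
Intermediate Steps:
D = -30/13 (D = (15*2)/(-20 + 7) = 30/(-13) = 30*(-1/13) = -30/13 ≈ -2.3077)
1/(1/(9815 + D)) = 1/(1/(9815 - 30/13)) = 1/(1/(127565/13)) = 1/(13/127565) = 127565/13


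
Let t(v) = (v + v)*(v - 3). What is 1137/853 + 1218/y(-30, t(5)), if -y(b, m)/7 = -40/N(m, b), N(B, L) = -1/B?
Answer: 380589/341200 ≈ 1.1154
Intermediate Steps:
t(v) = 2*v*(-3 + v) (t(v) = (2*v)*(-3 + v) = 2*v*(-3 + v))
y(b, m) = -280*m (y(b, m) = -(-280)/((-1/m)) = -(-280)*(-m) = -280*m)
1137/853 + 1218/y(-30, t(5)) = 1137/853 + 1218/((-560*5*(-3 + 5))) = 1137*(1/853) + 1218/((-560*5*2)) = 1137/853 + 1218/((-280*20)) = 1137/853 + 1218/(-5600) = 1137/853 + 1218*(-1/5600) = 1137/853 - 87/400 = 380589/341200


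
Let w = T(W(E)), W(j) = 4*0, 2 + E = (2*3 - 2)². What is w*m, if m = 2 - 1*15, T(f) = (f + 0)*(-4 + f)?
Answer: 0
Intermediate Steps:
E = 14 (E = -2 + (2*3 - 2)² = -2 + (6 - 2)² = -2 + 4² = -2 + 16 = 14)
W(j) = 0
T(f) = f*(-4 + f)
w = 0 (w = 0*(-4 + 0) = 0*(-4) = 0)
m = -13 (m = 2 - 15 = -13)
w*m = 0*(-13) = 0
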